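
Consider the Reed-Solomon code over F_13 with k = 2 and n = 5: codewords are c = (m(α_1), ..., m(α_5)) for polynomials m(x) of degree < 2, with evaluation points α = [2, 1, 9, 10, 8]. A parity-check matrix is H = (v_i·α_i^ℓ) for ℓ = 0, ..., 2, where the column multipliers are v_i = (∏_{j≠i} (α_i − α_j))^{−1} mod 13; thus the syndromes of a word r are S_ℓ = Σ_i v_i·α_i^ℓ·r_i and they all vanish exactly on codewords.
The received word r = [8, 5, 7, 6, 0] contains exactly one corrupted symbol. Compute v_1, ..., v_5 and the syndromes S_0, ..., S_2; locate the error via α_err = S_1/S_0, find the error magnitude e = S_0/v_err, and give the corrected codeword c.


S = (12, 4, 10), error at position 3, error magnitude e = 4, c = [8, 5, 3, 6, 0].

Step 1: column multipliers v_i = (∏_{j≠i}(α_i − α_j))^{−1} mod 13.
  i = 1 (α = 2): (2−1)(2−9)(2−10)(2−8) = 1·(−7)·(−8)·(−6) = −336 ≡ 2, so v_1 = 2^{−1} = 7 (mod 13).
  i = 2 (α = 1): (1−2)(1−9)(1−10)(1−8) = (−1)·(−8)·(−9)·(−7) = 504 ≡ 10, so v_2 = 10^{−1} = 4 (mod 13).
  i = 3 (α = 9): (9−2)(9−1)(9−10)(9−8) = 7·8·(−1)·1 = −56 ≡ 9, so v_3 = 9^{−1} = 3 (mod 13).
  i = 4 (α = 10): (10−2)(10−1)(10−9)(10−8) = 8·9·1·2 = 144 ≡ 1, so v_4 = 1^{−1} = 1 (mod 13).
  i = 5 (α = 8): (8−2)(8−1)(8−9)(8−10) = 6·7·(−1)·(−2) = 84 ≡ 6, so v_5 = 6^{−1} = 11 (mod 13).
  v = [7, 4, 3, 1, 11].
Step 2: syndromes of r = [8, 5, 7, 6, 0] (all sums mod 13).
  S_0 = Σ v_i r_i = 7·8 + 4·5 + 3·7 + 1·6 + 11·0 = 103 ≡ 12.
  S_1 = Σ v_i α_i r_i = 7·2·8 + 4·1·5 + 3·9·7 + 1·10·6 + 11·8·0 = 381 ≡ 4.
  α_i^2 mod 13 = [4, 1, 3, 9, 12].
  S_2 = Σ v_i α_i^2 r_i = 7·4·8 + 4·1·5 + 3·3·7 + 1·9·6 + 11·12·0 = 361 ≡ 10.
  S = (12, 4, 10) ≠ 0, so r is not a codeword (an error is present).
Step 3: locate the error. For a single error e at position i, S_ℓ = v_i·e·α_i^ℓ, so α_err = S_1/S_0.
  S_0^{−1} = 12^{−1} = 12 (mod 13), so α_err = 4·12 = 48 ≡ 9 = α_3. Error position i = 3.
  Consistency check: S_2/S_1 = 10·10 = 100 ≡ 9 = α_err ✓ (single-error assumption holds).
Step 4: error magnitude e = S_0/v_3 = S_0·∏_{j≠3}(α_3 − α_j) = 12·9 = 108 ≡ 4 (mod 13).
Step 5: correct position 3: c_3 = r_3 − e = 7 − 4 ≡ 3 (mod 13). Hence c = [8, 5, 3, 6, 0].
  Check: interpolating c through the α_i gives m(x) = 2 + 3·x (degree < 2) with m(α_i) = c_i for every i, so c is indeed a codeword.


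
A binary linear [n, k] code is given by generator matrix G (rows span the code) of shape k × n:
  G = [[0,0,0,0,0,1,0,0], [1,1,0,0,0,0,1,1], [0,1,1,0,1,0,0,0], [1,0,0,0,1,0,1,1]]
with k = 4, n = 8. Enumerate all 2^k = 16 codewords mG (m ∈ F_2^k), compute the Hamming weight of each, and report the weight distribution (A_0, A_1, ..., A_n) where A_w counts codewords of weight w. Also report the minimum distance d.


Weight distribution: A_0 = 1, A_1 = 2, A_2 = 2, A_3 = 2, A_4 = 3, A_5 = 4, A_6 = 2. Minimum distance d = 1.

Enumerate all 2^4 = 16 messages m ∈ F_2^4.
For each, compute codeword c = mG in F_2^8, then tally its weight.
  m = 0000 → c = 00000000, weight = 0.
  m = 1000 → c = 00000100, weight = 1.
  m = 0100 → c = 11000011, weight = 4.
  m = 1100 → c = 11000111, weight = 5.
  m = 0010 → c = 01101000, weight = 3.
  m = 1010 → c = 01101100, weight = 4.
  m = 0110 → c = 10101011, weight = 5.
  m = 1110 → c = 10101111, weight = 6.
  m = 0001 → c = 10001011, weight = 4.
  m = 1001 → c = 10001111, weight = 5.
  m = 0101 → c = 01001000, weight = 2.
  m = 1101 → c = 01001100, weight = 3.
  m = 0011 → c = 11100011, weight = 5.
  m = 1011 → c = 11100111, weight = 6.
  m = 0111 → c = 00100000, weight = 1.
  m = 1111 → c = 00100100, weight = 2.
Tally weights:
  weight 0: 1 codewords.
  weight 1: 2 codewords.
  weight 2: 2 codewords.
  weight 3: 2 codewords.
  weight 4: 3 codewords.
  weight 5: 4 codewords.
  weight 6: 2 codewords.
Minimum distance d = smallest w > 0 with A_w > 0 = 1.
Sanity: Σ A_w = 16 = 2^4 = 16 ✓.


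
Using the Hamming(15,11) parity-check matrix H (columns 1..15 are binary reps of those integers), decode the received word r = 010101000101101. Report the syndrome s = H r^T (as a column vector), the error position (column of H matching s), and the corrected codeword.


s = (0, 1, 0, 0)^T, error position = 4, corrected codeword c = 010001000101101

Compute s = H r^T mod 2 one row at a time:
  s_1 = 0 + 0 + 1 + 0 + 1 + 1 + 0 + 1 = 4 ≡ 0 (mod 2).
  s_2 = 1 + 0 + 1 + 0 + 1 + 1 + 0 + 1 = 5 ≡ 1 (mod 2).
  s_3 = 1 + 0 + 1 + 0 + 1 + 0 + 0 + 1 = 4 ≡ 0 (mod 2).
  s_4 = 0 + 0 + 0 + 0 + 0 + 0 + 1 + 1 = 2 ≡ 0 (mod 2).
s = (0, 1, 0, 0)^T — this equals column 4 of H (binary 0100), so error is at position 4.
Correct: flip bit 4 of r = 010101000101101 to get c = 010001000101101.


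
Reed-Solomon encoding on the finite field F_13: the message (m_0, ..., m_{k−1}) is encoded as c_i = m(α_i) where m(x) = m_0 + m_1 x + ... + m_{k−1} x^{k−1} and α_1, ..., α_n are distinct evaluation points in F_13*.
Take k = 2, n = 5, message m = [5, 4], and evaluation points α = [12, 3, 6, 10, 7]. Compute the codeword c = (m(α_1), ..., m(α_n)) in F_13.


c = [1, 4, 3, 6, 7]

Message polynomial: m(x) = 5 + 4·x (mod 13).
For each evaluation point α_i, compute m(α_i) mod 13:
  α_1 = 12: Horner steps 4 → 1, so m(12) = 1.
  α_2 = 3: Horner steps 4 → 4, so m(3) = 4.
  α_3 = 6: Horner steps 4 → 3, so m(6) = 3.
  α_4 = 10: Horner steps 4 → 6, so m(10) = 6.
  α_5 = 7: Horner steps 4 → 7, so m(7) = 7.
Codeword c = [1, 4, 3, 6, 7] ∈ F_13^5.


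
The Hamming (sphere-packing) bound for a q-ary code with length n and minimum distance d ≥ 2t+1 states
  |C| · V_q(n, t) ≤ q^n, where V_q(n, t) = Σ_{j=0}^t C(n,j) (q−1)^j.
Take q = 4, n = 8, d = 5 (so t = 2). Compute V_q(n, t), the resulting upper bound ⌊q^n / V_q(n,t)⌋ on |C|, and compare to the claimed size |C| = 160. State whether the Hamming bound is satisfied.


V_q(n, t) = 277, q^n = 65536, Hamming bound = 236, |C| = 160 ≤ bound (satisfied).

Step 1: Compute V_q(n, t) = Σ_{j=0}^2 C(n, j) (q−1)^j.
  j = 0: C(8,0)·(3)^0 = 1·1 = 1.
  j = 1: C(8,1)·(3)^1 = 8·3 = 24.
  j = 2: C(8,2)·(3)^2 = 28·9 = 252.
  V_q(n, t) = 1 + 24 + 252 = 277.
Step 2: q^n = 4^8 = 65536.
Step 3: Hamming bound ⌊q^n / V_q(n,t)⌋ = ⌊65536/277⌋ = 236.
Step 4: Compare |C| = 160 to 236: satisfied.
The claimed |C| lies below the Hamming bound.


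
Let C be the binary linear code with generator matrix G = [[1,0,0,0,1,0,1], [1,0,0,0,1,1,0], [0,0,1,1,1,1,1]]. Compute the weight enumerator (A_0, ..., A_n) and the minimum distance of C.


Weight distribution: A_0 = 1, A_2 = 1, A_3 = 3, A_4 = 2, A_5 = 1. Minimum distance d = 2.

Enumerate all 2^3 = 8 messages m ∈ F_2^3.
For each, compute codeword c = mG in F_2^7, then tally its weight.
  m = 000 → c = 0000000, weight = 0.
  m = 100 → c = 1000101, weight = 3.
  m = 010 → c = 1000110, weight = 3.
  m = 110 → c = 0000011, weight = 2.
  m = 001 → c = 0011111, weight = 5.
  m = 101 → c = 1011010, weight = 4.
  m = 011 → c = 1011001, weight = 4.
  m = 111 → c = 0011100, weight = 3.
Tally weights:
  weight 0: 1 codewords.
  weight 2: 1 codewords.
  weight 3: 3 codewords.
  weight 4: 2 codewords.
  weight 5: 1 codewords.
Minimum distance d = smallest w > 0 with A_w > 0 = 2.
Sanity: Σ A_w = 8 = 2^3 = 8 ✓.


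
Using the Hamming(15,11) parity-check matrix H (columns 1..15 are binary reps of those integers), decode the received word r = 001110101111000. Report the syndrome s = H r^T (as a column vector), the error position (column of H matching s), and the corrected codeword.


s = (0, 0, 0, 1)^T, error position = 1, corrected codeword c = 101110101111000

Compute s = H r^T mod 2 one row at a time:
  s_1 = 0 + 1 + 1 + 1 + 1 + 0 + 0 + 0 = 4 ≡ 0 (mod 2).
  s_2 = 1 + 1 + 0 + 1 + 1 + 0 + 0 + 0 = 4 ≡ 0 (mod 2).
  s_3 = 0 + 1 + 0 + 1 + 1 + 1 + 0 + 0 = 4 ≡ 0 (mod 2).
  s_4 = 0 + 1 + 1 + 1 + 1 + 1 + 0 + 0 = 5 ≡ 1 (mod 2).
s = (0, 0, 0, 1)^T — this equals column 1 of H (binary 0001), so error is at position 1.
Correct: flip bit 1 of r = 001110101111000 to get c = 101110101111000.


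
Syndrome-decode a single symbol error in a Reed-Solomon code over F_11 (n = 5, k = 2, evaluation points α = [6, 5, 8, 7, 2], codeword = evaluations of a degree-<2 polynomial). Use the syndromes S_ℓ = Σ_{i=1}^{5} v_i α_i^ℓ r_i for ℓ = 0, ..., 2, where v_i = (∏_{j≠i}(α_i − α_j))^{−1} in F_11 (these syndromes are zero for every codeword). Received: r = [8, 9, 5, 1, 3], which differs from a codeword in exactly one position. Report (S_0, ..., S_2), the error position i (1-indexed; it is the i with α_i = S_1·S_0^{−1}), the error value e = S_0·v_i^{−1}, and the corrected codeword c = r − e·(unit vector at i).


S = (4, 9, 1), error at position 2, error magnitude e = 5, c = [8, 4, 5, 1, 3].

Step 1: column multipliers v_i = (∏_{j≠i}(α_i − α_j))^{−1} mod 11.
  i = 1 (α = 6): (6−5)(6−8)(6−7)(6−2) = 1·(−2)·(−1)·4 = 8 ≡ 8, so v_1 = 8^{−1} = 7 (mod 11).
  i = 2 (α = 5): (5−6)(5−8)(5−7)(5−2) = (−1)·(−3)·(−2)·3 = −18 ≡ 4, so v_2 = 4^{−1} = 3 (mod 11).
  i = 3 (α = 8): (8−6)(8−5)(8−7)(8−2) = 2·3·1·6 = 36 ≡ 3, so v_3 = 3^{−1} = 4 (mod 11).
  i = 4 (α = 7): (7−6)(7−5)(7−8)(7−2) = 1·2·(−1)·5 = −10 ≡ 1, so v_4 = 1^{−1} = 1 (mod 11).
  i = 5 (α = 2): (2−6)(2−5)(2−8)(2−7) = (−4)·(−3)·(−6)·(−5) = 360 ≡ 8, so v_5 = 8^{−1} = 7 (mod 11).
  v = [7, 3, 4, 1, 7].
Step 2: syndromes of r = [8, 9, 5, 1, 3] (all sums mod 11).
  S_0 = Σ v_i r_i = 7·8 + 3·9 + 4·5 + 1·1 + 7·3 = 125 ≡ 4.
  S_1 = Σ v_i α_i r_i = 7·6·8 + 3·5·9 + 4·8·5 + 1·7·1 + 7·2·3 = 680 ≡ 9.
  α_i^2 mod 11 = [3, 3, 9, 5, 4].
  S_2 = Σ v_i α_i^2 r_i = 7·3·8 + 3·3·9 + 4·9·5 + 1·5·1 + 7·4·3 = 518 ≡ 1.
  S = (4, 9, 1) ≠ 0, so r is not a codeword (an error is present).
Step 3: locate the error. For a single error e at position i, S_ℓ = v_i·e·α_i^ℓ, so α_err = S_1/S_0.
  S_0^{−1} = 4^{−1} = 3 (mod 11), so α_err = 9·3 = 27 ≡ 5 = α_2. Error position i = 2.
  Consistency check: S_2/S_1 = 1·5 = 5 ≡ 5 = α_err ✓ (single-error assumption holds).
Step 4: error magnitude e = S_0/v_2 = S_0·∏_{j≠2}(α_2 − α_j) = 4·4 = 16 ≡ 5 (mod 11).
Step 5: correct position 2: c_2 = r_2 − e = 9 − 5 ≡ 4 (mod 11). Hence c = [8, 4, 5, 1, 3].
  Check: interpolating c through the α_i gives m(x) = 6 + 4·x (degree < 2) with m(α_i) = c_i for every i, so c is indeed a codeword.


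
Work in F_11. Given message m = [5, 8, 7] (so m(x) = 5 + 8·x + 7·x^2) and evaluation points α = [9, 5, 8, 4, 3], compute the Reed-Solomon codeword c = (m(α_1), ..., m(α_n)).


c = [6, 0, 0, 6, 4]

Message polynomial: m(x) = 5 + 8·x + 7·x^2 (mod 11).
For each evaluation point α_i, compute m(α_i) mod 11:
  α_1 = 9: Horner steps 7 → 5 → 6, so m(9) = 6.
  α_2 = 5: Horner steps 7 → 10 → 0, so m(5) = 0.
  α_3 = 8: Horner steps 7 → 9 → 0, so m(8) = 0.
  α_4 = 4: Horner steps 7 → 3 → 6, so m(4) = 6.
  α_5 = 3: Horner steps 7 → 7 → 4, so m(3) = 4.
Codeword c = [6, 0, 0, 6, 4] ∈ F_11^5.


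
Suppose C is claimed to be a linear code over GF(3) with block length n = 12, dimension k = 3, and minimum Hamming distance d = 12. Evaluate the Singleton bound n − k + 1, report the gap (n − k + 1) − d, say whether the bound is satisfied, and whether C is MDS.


Singleton RHS = n − k + 1 = 10, slack = -2, bound violated (no such code; not MDS).

Singleton bound: d ≤ n − k + 1.
Here n = 12, k = 3, so n − k + 1 = 10.
Given d = 12, check d ≤ 10: NO.
Slack = (n − k + 1) − d = -2.
The slack is negative: d = 12 exceeds n − k + 1 = 10 by 2, so the Singleton bound is violated and no linear [12, 3, 12]_3 code can exist. In particular it is not MDS (MDS requires d = n − k + 1 exactly).
Description: the claimed parameters are [12, 3, 12]_3; such a code would be impossible (violates the Singleton bound).


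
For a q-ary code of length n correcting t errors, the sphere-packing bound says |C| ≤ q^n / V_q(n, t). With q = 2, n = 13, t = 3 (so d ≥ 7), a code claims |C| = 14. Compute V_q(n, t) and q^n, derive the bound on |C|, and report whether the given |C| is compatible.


V_q(n, t) = 378, q^n = 8192, Hamming bound = 21, |C| = 14 ≤ bound (satisfied).

Step 1: Compute V_q(n, t) = Σ_{j=0}^3 C(n, j) (q−1)^j.
  j = 0: C(13,0)·(1)^0 = 1·1 = 1.
  j = 1: C(13,1)·(1)^1 = 13·1 = 13.
  j = 2: C(13,2)·(1)^2 = 78·1 = 78.
  j = 3: C(13,3)·(1)^3 = 286·1 = 286.
  V_q(n, t) = 1 + 13 + 78 + 286 = 378.
Step 2: q^n = 2^13 = 8192.
Step 3: Hamming bound ⌊q^n / V_q(n,t)⌋ = ⌊8192/378⌋ = 21.
Step 4: Compare |C| = 14 to 21: satisfied.
The claimed |C| lies below the Hamming bound.


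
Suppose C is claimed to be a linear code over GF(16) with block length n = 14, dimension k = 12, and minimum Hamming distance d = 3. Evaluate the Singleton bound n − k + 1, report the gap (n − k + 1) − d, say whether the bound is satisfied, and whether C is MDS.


Singleton RHS = n − k + 1 = 3, slack = 0, bound satisfied, MDS.

Singleton bound: d ≤ n − k + 1.
Here n = 14, k = 12, so n − k + 1 = 3.
Given d = 3, check d ≤ 3: YES.
Slack = (n − k + 1) − d = 0.
The code is MDS (slack = 0).
Description: the claimed parameters are [14, 12, 3]_16; such a code would be MDS (meets Singleton bound).


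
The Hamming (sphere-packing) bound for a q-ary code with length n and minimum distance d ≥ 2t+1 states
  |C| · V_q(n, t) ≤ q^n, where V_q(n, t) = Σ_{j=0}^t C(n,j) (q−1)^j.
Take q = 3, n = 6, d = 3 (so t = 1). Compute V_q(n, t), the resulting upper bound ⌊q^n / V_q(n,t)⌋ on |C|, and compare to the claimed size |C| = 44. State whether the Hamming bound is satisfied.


V_q(n, t) = 13, q^n = 729, Hamming bound = 56, |C| = 44 ≤ bound (satisfied).

Step 1: Compute V_q(n, t) = Σ_{j=0}^1 C(n, j) (q−1)^j.
  j = 0: C(6,0)·(2)^0 = 1·1 = 1.
  j = 1: C(6,1)·(2)^1 = 6·2 = 12.
  V_q(n, t) = 1 + 12 = 13.
Step 2: q^n = 3^6 = 729.
Step 3: Hamming bound ⌊q^n / V_q(n,t)⌋ = ⌊729/13⌋ = 56.
Step 4: Compare |C| = 44 to 56: satisfied.
The claimed |C| lies below the Hamming bound.


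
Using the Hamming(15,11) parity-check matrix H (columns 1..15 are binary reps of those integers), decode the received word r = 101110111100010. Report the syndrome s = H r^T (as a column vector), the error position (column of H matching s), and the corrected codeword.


s = (0, 0, 0, 1)^T, error position = 1, corrected codeword c = 001110111100010

Compute s = H r^T mod 2 one row at a time:
  s_1 = 1 + 1 + 1 + 0 + 0 + 0 + 1 + 0 = 4 ≡ 0 (mod 2).
  s_2 = 1 + 1 + 0 + 1 + 0 + 0 + 1 + 0 = 4 ≡ 0 (mod 2).
  s_3 = 0 + 1 + 0 + 1 + 1 + 0 + 1 + 0 = 4 ≡ 0 (mod 2).
  s_4 = 1 + 1 + 1 + 1 + 1 + 0 + 0 + 0 = 5 ≡ 1 (mod 2).
s = (0, 0, 0, 1)^T — this equals column 1 of H (binary 0001), so error is at position 1.
Correct: flip bit 1 of r = 101110111100010 to get c = 001110111100010.


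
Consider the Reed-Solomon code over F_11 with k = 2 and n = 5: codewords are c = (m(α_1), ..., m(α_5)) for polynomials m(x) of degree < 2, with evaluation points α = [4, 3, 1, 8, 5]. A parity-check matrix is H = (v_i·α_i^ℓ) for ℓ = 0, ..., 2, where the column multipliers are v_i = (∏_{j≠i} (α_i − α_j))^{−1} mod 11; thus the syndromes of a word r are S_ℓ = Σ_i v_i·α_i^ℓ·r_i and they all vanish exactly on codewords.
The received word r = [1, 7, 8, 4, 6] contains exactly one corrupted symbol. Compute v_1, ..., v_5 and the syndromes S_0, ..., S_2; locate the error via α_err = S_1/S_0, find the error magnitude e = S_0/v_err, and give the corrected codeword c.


S = (8, 9, 6), error at position 4, error magnitude e = 5, c = [1, 7, 8, 10, 6].

Step 1: column multipliers v_i = (∏_{j≠i}(α_i − α_j))^{−1} mod 11.
  i = 1 (α = 4): (4−3)(4−1)(4−8)(4−5) = 1·3·(−4)·(−1) = 12 ≡ 1, so v_1 = 1^{−1} = 1 (mod 11).
  i = 2 (α = 3): (3−4)(3−1)(3−8)(3−5) = (−1)·2·(−5)·(−2) = −20 ≡ 2, so v_2 = 2^{−1} = 6 (mod 11).
  i = 3 (α = 1): (1−4)(1−3)(1−8)(1−5) = (−3)·(−2)·(−7)·(−4) = 168 ≡ 3, so v_3 = 3^{−1} = 4 (mod 11).
  i = 4 (α = 8): (8−4)(8−3)(8−1)(8−5) = 4·5·7·3 = 420 ≡ 2, so v_4 = 2^{−1} = 6 (mod 11).
  i = 5 (α = 5): (5−4)(5−3)(5−1)(5−8) = 1·2·4·(−3) = −24 ≡ 9, so v_5 = 9^{−1} = 5 (mod 11).
  v = [1, 6, 4, 6, 5].
Step 2: syndromes of r = [1, 7, 8, 4, 6] (all sums mod 11).
  S_0 = Σ v_i r_i = 1·1 + 6·7 + 4·8 + 6·4 + 5·6 = 129 ≡ 8.
  S_1 = Σ v_i α_i r_i = 1·4·1 + 6·3·7 + 4·1·8 + 6·8·4 + 5·5·6 = 504 ≡ 9.
  α_i^2 mod 11 = [5, 9, 1, 9, 3].
  S_2 = Σ v_i α_i^2 r_i = 1·5·1 + 6·9·7 + 4·1·8 + 6·9·4 + 5·3·6 = 721 ≡ 6.
  S = (8, 9, 6) ≠ 0, so r is not a codeword (an error is present).
Step 3: locate the error. For a single error e at position i, S_ℓ = v_i·e·α_i^ℓ, so α_err = S_1/S_0.
  S_0^{−1} = 8^{−1} = 7 (mod 11), so α_err = 9·7 = 63 ≡ 8 = α_4. Error position i = 4.
  Consistency check: S_2/S_1 = 6·5 = 30 ≡ 8 = α_err ✓ (single-error assumption holds).
Step 4: error magnitude e = S_0/v_4 = S_0·∏_{j≠4}(α_4 − α_j) = 8·2 = 16 ≡ 5 (mod 11).
Step 5: correct position 4: c_4 = r_4 − e = 4 − 5 ≡ 10 (mod 11). Hence c = [1, 7, 8, 10, 6].
  Check: interpolating c through the α_i gives m(x) = 3 + 5·x (degree < 2) with m(α_i) = c_i for every i, so c is indeed a codeword.


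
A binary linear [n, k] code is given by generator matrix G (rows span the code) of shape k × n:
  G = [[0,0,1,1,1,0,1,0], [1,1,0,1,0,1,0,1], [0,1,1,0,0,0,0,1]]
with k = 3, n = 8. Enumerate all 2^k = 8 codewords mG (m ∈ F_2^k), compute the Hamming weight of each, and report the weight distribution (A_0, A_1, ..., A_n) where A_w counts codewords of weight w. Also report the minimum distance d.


Weight distribution: A_0 = 1, A_3 = 1, A_4 = 3, A_5 = 2, A_7 = 1. Minimum distance d = 3.

Enumerate all 2^3 = 8 messages m ∈ F_2^3.
For each, compute codeword c = mG in F_2^8, then tally its weight.
  m = 000 → c = 00000000, weight = 0.
  m = 100 → c = 00111010, weight = 4.
  m = 010 → c = 11010101, weight = 5.
  m = 110 → c = 11101111, weight = 7.
  m = 001 → c = 01100001, weight = 3.
  m = 101 → c = 01011011, weight = 5.
  m = 011 → c = 10110100, weight = 4.
  m = 111 → c = 10001110, weight = 4.
Tally weights:
  weight 0: 1 codewords.
  weight 3: 1 codewords.
  weight 4: 3 codewords.
  weight 5: 2 codewords.
  weight 7: 1 codewords.
Minimum distance d = smallest w > 0 with A_w > 0 = 3.
Sanity: Σ A_w = 8 = 2^3 = 8 ✓.


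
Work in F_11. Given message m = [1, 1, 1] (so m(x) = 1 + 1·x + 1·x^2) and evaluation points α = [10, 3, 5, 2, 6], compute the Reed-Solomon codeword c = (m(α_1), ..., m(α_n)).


c = [1, 2, 9, 7, 10]

Message polynomial: m(x) = 1 + 1·x + 1·x^2 (mod 11).
For each evaluation point α_i, compute m(α_i) mod 11:
  α_1 = 10: Horner steps 1 → 0 → 1, so m(10) = 1.
  α_2 = 3: Horner steps 1 → 4 → 2, so m(3) = 2.
  α_3 = 5: Horner steps 1 → 6 → 9, so m(5) = 9.
  α_4 = 2: Horner steps 1 → 3 → 7, so m(2) = 7.
  α_5 = 6: Horner steps 1 → 7 → 10, so m(6) = 10.
Codeword c = [1, 2, 9, 7, 10] ∈ F_11^5.


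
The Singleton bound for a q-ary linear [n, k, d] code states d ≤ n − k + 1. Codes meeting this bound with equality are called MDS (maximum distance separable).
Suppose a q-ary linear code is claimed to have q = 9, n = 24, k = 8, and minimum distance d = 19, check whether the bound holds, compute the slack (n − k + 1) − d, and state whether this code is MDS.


Singleton RHS = n − k + 1 = 17, slack = -2, bound violated (no such code; not MDS).

Singleton bound: d ≤ n − k + 1.
Here n = 24, k = 8, so n − k + 1 = 17.
Given d = 19, check d ≤ 17: NO.
Slack = (n − k + 1) − d = -2.
The slack is negative: d = 19 exceeds n − k + 1 = 17 by 2, so the Singleton bound is violated and no linear [24, 8, 19]_9 code can exist. In particular it is not MDS (MDS requires d = n − k + 1 exactly).
Description: the claimed parameters are [24, 8, 19]_9; such a code would be impossible (violates the Singleton bound).


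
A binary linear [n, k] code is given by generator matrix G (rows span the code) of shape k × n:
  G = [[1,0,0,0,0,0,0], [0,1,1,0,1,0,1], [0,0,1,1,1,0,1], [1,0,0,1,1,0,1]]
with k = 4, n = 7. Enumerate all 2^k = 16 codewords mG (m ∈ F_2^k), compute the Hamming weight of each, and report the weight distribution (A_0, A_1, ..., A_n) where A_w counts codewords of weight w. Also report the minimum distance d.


Weight distribution: A_0 = 1, A_1 = 2, A_2 = 2, A_3 = 4, A_4 = 5, A_5 = 2. Minimum distance d = 1.

Enumerate all 2^4 = 16 messages m ∈ F_2^4.
For each, compute codeword c = mG in F_2^7, then tally its weight.
  m = 0000 → c = 0000000, weight = 0.
  m = 1000 → c = 1000000, weight = 1.
  m = 0100 → c = 0110101, weight = 4.
  m = 1100 → c = 1110101, weight = 5.
  m = 0010 → c = 0011101, weight = 4.
  m = 1010 → c = 1011101, weight = 5.
  m = 0110 → c = 0101000, weight = 2.
  m = 1110 → c = 1101000, weight = 3.
  m = 0001 → c = 1001101, weight = 4.
  m = 1001 → c = 0001101, weight = 3.
  m = 0101 → c = 1111000, weight = 4.
  m = 1101 → c = 0111000, weight = 3.
  m = 0011 → c = 1010000, weight = 2.
  m = 1011 → c = 0010000, weight = 1.
  m = 0111 → c = 1100101, weight = 4.
  m = 1111 → c = 0100101, weight = 3.
Tally weights:
  weight 0: 1 codewords.
  weight 1: 2 codewords.
  weight 2: 2 codewords.
  weight 3: 4 codewords.
  weight 4: 5 codewords.
  weight 5: 2 codewords.
Minimum distance d = smallest w > 0 with A_w > 0 = 1.
Sanity: Σ A_w = 16 = 2^4 = 16 ✓.


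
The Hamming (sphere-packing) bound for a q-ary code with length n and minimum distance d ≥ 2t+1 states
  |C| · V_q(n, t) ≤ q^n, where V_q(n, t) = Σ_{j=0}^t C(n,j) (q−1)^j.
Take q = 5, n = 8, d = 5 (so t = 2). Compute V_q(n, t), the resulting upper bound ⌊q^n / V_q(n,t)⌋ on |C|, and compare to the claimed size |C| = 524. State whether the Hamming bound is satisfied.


V_q(n, t) = 481, q^n = 390625, Hamming bound = 812, |C| = 524 ≤ bound (satisfied).

Step 1: Compute V_q(n, t) = Σ_{j=0}^2 C(n, j) (q−1)^j.
  j = 0: C(8,0)·(4)^0 = 1·1 = 1.
  j = 1: C(8,1)·(4)^1 = 8·4 = 32.
  j = 2: C(8,2)·(4)^2 = 28·16 = 448.
  V_q(n, t) = 1 + 32 + 448 = 481.
Step 2: q^n = 5^8 = 390625.
Step 3: Hamming bound ⌊q^n / V_q(n,t)⌋ = ⌊390625/481⌋ = 812.
Step 4: Compare |C| = 524 to 812: satisfied.
The claimed |C| lies below the Hamming bound.


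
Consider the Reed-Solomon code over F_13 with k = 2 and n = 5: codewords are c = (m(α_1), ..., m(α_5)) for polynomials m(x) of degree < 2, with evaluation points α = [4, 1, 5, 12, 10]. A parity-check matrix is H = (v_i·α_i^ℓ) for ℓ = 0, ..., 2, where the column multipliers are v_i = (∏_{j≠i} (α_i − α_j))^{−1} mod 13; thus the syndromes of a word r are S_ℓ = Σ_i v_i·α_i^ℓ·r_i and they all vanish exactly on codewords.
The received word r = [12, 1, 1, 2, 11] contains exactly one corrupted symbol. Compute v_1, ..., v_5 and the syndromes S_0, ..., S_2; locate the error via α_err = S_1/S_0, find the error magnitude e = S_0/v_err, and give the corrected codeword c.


S = (12, 12, 12), error at position 2, error magnitude e = 8, c = [12, 6, 1, 2, 11].

Step 1: column multipliers v_i = (∏_{j≠i}(α_i − α_j))^{−1} mod 13.
  i = 1 (α = 4): (4−1)(4−5)(4−12)(4−10) = 3·(−1)·(−8)·(−6) = −144 ≡ 12, so v_1 = 12^{−1} = 12 (mod 13).
  i = 2 (α = 1): (1−4)(1−5)(1−12)(1−10) = (−3)·(−4)·(−11)·(−9) = 1188 ≡ 5, so v_2 = 5^{−1} = 8 (mod 13).
  i = 3 (α = 5): (5−4)(5−1)(5−12)(5−10) = 1·4·(−7)·(−5) = 140 ≡ 10, so v_3 = 10^{−1} = 4 (mod 13).
  i = 4 (α = 12): (12−4)(12−1)(12−5)(12−10) = 8·11·7·2 = 1232 ≡ 10, so v_4 = 10^{−1} = 4 (mod 13).
  i = 5 (α = 10): (10−4)(10−1)(10−5)(10−12) = 6·9·5·(−2) = −540 ≡ 6, so v_5 = 6^{−1} = 11 (mod 13).
  v = [12, 8, 4, 4, 11].
Step 2: syndromes of r = [12, 1, 1, 2, 11] (all sums mod 13).
  S_0 = Σ v_i r_i = 12·12 + 8·1 + 4·1 + 4·2 + 11·11 = 285 ≡ 12.
  S_1 = Σ v_i α_i r_i = 12·4·12 + 8·1·1 + 4·5·1 + 4·12·2 + 11·10·11 = 1910 ≡ 12.
  α_i^2 mod 13 = [3, 1, 12, 1, 9].
  S_2 = Σ v_i α_i^2 r_i = 12·3·12 + 8·1·1 + 4·12·1 + 4·1·2 + 11·9·11 = 1585 ≡ 12.
  S = (12, 12, 12) ≠ 0, so r is not a codeword (an error is present).
Step 3: locate the error. For a single error e at position i, S_ℓ = v_i·e·α_i^ℓ, so α_err = S_1/S_0.
  S_0^{−1} = 12^{−1} = 12 (mod 13), so α_err = 12·12 = 144 ≡ 1 = α_2. Error position i = 2.
  Consistency check: S_2/S_1 = 12·12 = 144 ≡ 1 = α_err ✓ (single-error assumption holds).
Step 4: error magnitude e = S_0/v_2 = S_0·∏_{j≠2}(α_2 − α_j) = 12·5 = 60 ≡ 8 (mod 13).
Step 5: correct position 2: c_2 = r_2 − e = 1 − 8 ≡ 6 (mod 13). Hence c = [12, 6, 1, 2, 11].
  Check: interpolating c through the α_i gives m(x) = 4 + 2·x (degree < 2) with m(α_i) = c_i for every i, so c is indeed a codeword.


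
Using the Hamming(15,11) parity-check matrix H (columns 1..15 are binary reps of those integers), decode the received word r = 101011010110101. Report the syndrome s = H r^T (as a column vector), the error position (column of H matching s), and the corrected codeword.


s = (1, 0, 1, 0)^T, error position = 10, corrected codeword c = 101011010010101

Compute s = H r^T mod 2 one row at a time:
  s_1 = 1 + 0 + 1 + 1 + 0 + 1 + 0 + 1 = 5 ≡ 1 (mod 2).
  s_2 = 0 + 1 + 1 + 0 + 0 + 1 + 0 + 1 = 4 ≡ 0 (mod 2).
  s_3 = 0 + 1 + 1 + 0 + 1 + 1 + 0 + 1 = 5 ≡ 1 (mod 2).
  s_4 = 1 + 1 + 1 + 0 + 0 + 1 + 1 + 1 = 6 ≡ 0 (mod 2).
s = (1, 0, 1, 0)^T — this equals column 10 of H (binary 1010), so error is at position 10.
Correct: flip bit 10 of r = 101011010110101 to get c = 101011010010101.


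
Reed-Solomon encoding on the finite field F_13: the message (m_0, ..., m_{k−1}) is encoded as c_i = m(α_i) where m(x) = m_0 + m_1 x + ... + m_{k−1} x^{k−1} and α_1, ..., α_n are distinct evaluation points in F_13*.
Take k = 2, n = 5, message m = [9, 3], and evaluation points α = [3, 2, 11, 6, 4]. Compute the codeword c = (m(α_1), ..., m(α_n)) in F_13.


c = [5, 2, 3, 1, 8]

Message polynomial: m(x) = 9 + 3·x (mod 13).
For each evaluation point α_i, compute m(α_i) mod 13:
  α_1 = 3: Horner steps 3 → 5, so m(3) = 5.
  α_2 = 2: Horner steps 3 → 2, so m(2) = 2.
  α_3 = 11: Horner steps 3 → 3, so m(11) = 3.
  α_4 = 6: Horner steps 3 → 1, so m(6) = 1.
  α_5 = 4: Horner steps 3 → 8, so m(4) = 8.
Codeword c = [5, 2, 3, 1, 8] ∈ F_13^5.


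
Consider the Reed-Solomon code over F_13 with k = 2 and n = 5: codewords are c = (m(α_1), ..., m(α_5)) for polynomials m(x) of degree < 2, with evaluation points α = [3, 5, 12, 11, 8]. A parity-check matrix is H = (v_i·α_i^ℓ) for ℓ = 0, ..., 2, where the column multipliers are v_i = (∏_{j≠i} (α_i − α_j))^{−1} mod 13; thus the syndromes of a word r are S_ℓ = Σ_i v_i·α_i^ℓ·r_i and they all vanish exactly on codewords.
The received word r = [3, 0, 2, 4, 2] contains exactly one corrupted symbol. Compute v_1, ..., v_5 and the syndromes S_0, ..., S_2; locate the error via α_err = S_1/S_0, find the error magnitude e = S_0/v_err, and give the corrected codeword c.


S = (9, 4, 9), error at position 3, error magnitude e = 6, c = [3, 0, 9, 4, 2].

Step 1: column multipliers v_i = (∏_{j≠i}(α_i − α_j))^{−1} mod 13.
  i = 1 (α = 3): (3−5)(3−12)(3−11)(3−8) = (−2)·(−9)·(−8)·(−5) = 720 ≡ 5, so v_1 = 5^{−1} = 8 (mod 13).
  i = 2 (α = 5): (5−3)(5−12)(5−11)(5−8) = 2·(−7)·(−6)·(−3) = −252 ≡ 8, so v_2 = 8^{−1} = 5 (mod 13).
  i = 3 (α = 12): (12−3)(12−5)(12−11)(12−8) = 9·7·1·4 = 252 ≡ 5, so v_3 = 5^{−1} = 8 (mod 13).
  i = 4 (α = 11): (11−3)(11−5)(11−12)(11−8) = 8·6·(−1)·3 = −144 ≡ 12, so v_4 = 12^{−1} = 12 (mod 13).
  i = 5 (α = 8): (8−3)(8−5)(8−12)(8−11) = 5·3·(−4)·(−3) = 180 ≡ 11, so v_5 = 11^{−1} = 6 (mod 13).
  v = [8, 5, 8, 12, 6].
Step 2: syndromes of r = [3, 0, 2, 4, 2] (all sums mod 13).
  S_0 = Σ v_i r_i = 8·3 + 5·0 + 8·2 + 12·4 + 6·2 = 100 ≡ 9.
  S_1 = Σ v_i α_i r_i = 8·3·3 + 5·5·0 + 8·12·2 + 12·11·4 + 6·8·2 = 888 ≡ 4.
  α_i^2 mod 13 = [9, 12, 1, 4, 12].
  S_2 = Σ v_i α_i^2 r_i = 8·9·3 + 5·12·0 + 8·1·2 + 12·4·4 + 6·12·2 = 568 ≡ 9.
  S = (9, 4, 9) ≠ 0, so r is not a codeword (an error is present).
Step 3: locate the error. For a single error e at position i, S_ℓ = v_i·e·α_i^ℓ, so α_err = S_1/S_0.
  S_0^{−1} = 9^{−1} = 3 (mod 13), so α_err = 4·3 = 12 ≡ 12 = α_3. Error position i = 3.
  Consistency check: S_2/S_1 = 9·10 = 90 ≡ 12 = α_err ✓ (single-error assumption holds).
Step 4: error magnitude e = S_0/v_3 = S_0·∏_{j≠3}(α_3 − α_j) = 9·5 = 45 ≡ 6 (mod 13).
Step 5: correct position 3: c_3 = r_3 − e = 2 − 6 ≡ 9 (mod 13). Hence c = [3, 0, 9, 4, 2].
  Check: interpolating c through the α_i gives m(x) = 1 + 5·x (degree < 2) with m(α_i) = c_i for every i, so c is indeed a codeword.


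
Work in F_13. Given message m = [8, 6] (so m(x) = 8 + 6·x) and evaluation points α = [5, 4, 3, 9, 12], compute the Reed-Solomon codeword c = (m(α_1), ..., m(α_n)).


c = [12, 6, 0, 10, 2]

Message polynomial: m(x) = 8 + 6·x (mod 13).
For each evaluation point α_i, compute m(α_i) mod 13:
  α_1 = 5: Horner steps 6 → 12, so m(5) = 12.
  α_2 = 4: Horner steps 6 → 6, so m(4) = 6.
  α_3 = 3: Horner steps 6 → 0, so m(3) = 0.
  α_4 = 9: Horner steps 6 → 10, so m(9) = 10.
  α_5 = 12: Horner steps 6 → 2, so m(12) = 2.
Codeword c = [12, 6, 0, 10, 2] ∈ F_13^5.


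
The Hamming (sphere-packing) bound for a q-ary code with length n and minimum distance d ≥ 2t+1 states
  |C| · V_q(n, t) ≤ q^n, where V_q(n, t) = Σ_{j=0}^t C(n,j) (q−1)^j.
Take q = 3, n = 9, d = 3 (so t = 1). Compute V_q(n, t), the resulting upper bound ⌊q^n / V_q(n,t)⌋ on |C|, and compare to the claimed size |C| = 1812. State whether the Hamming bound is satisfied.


V_q(n, t) = 19, q^n = 19683, Hamming bound = 1035, |C| = 1812 > bound (violated).

Step 1: Compute V_q(n, t) = Σ_{j=0}^1 C(n, j) (q−1)^j.
  j = 0: C(9,0)·(2)^0 = 1·1 = 1.
  j = 1: C(9,1)·(2)^1 = 9·2 = 18.
  V_q(n, t) = 1 + 18 = 19.
Step 2: q^n = 3^9 = 19683.
Step 3: Hamming bound ⌊q^n / V_q(n,t)⌋ = ⌊19683/19⌋ = 1035.
Step 4: Compare |C| = 1812 to 1035: violated.
The claimed |C| lies above the Hamming bound, so no 3-ary code of length 9 with d ≥ 3 can have 1812 codewords.


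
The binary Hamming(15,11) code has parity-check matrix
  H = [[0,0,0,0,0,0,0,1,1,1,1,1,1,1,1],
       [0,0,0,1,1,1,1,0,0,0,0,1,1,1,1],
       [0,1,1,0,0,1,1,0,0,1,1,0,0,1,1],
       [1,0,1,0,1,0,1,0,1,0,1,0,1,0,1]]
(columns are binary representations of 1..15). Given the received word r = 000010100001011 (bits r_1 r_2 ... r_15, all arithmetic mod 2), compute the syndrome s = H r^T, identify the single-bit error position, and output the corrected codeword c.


s = (1, 1, 1, 1)^T, error position = 15, corrected codeword c = 000010100001010

Compute s = H r^T mod 2 one row at a time:
  s_1 = 0 + 0 + 0 + 0 + 1 + 0 + 1 + 1 = 3 ≡ 1 (mod 2).
  s_2 = 0 + 1 + 0 + 1 + 1 + 0 + 1 + 1 = 5 ≡ 1 (mod 2).
  s_3 = 0 + 0 + 0 + 1 + 0 + 0 + 1 + 1 = 3 ≡ 1 (mod 2).
  s_4 = 0 + 0 + 1 + 1 + 0 + 0 + 0 + 1 = 3 ≡ 1 (mod 2).
s = (1, 1, 1, 1)^T — this equals column 15 of H (binary 1111), so error is at position 15.
Correct: flip bit 15 of r = 000010100001011 to get c = 000010100001010.


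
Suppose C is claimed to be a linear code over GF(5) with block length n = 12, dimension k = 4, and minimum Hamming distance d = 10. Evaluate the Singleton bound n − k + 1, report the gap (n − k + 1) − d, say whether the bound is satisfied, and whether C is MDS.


Singleton RHS = n − k + 1 = 9, slack = -1, bound violated (no such code; not MDS).

Singleton bound: d ≤ n − k + 1.
Here n = 12, k = 4, so n − k + 1 = 9.
Given d = 10, check d ≤ 9: NO.
Slack = (n − k + 1) − d = -1.
The slack is negative: d = 10 exceeds n − k + 1 = 9 by 1, so the Singleton bound is violated and no linear [12, 4, 10]_5 code can exist. In particular it is not MDS (MDS requires d = n − k + 1 exactly).
Description: the claimed parameters are [12, 4, 10]_5; such a code would be impossible (violates the Singleton bound).


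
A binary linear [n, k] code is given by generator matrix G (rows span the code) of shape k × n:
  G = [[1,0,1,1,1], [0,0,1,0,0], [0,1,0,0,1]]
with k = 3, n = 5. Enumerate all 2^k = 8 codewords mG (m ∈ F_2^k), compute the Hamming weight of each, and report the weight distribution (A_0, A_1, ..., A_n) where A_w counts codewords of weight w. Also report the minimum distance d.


Weight distribution: A_0 = 1, A_1 = 1, A_2 = 1, A_3 = 3, A_4 = 2. Minimum distance d = 1.

Enumerate all 2^3 = 8 messages m ∈ F_2^3.
For each, compute codeword c = mG in F_2^5, then tally its weight.
  m = 000 → c = 00000, weight = 0.
  m = 100 → c = 10111, weight = 4.
  m = 010 → c = 00100, weight = 1.
  m = 110 → c = 10011, weight = 3.
  m = 001 → c = 01001, weight = 2.
  m = 101 → c = 11110, weight = 4.
  m = 011 → c = 01101, weight = 3.
  m = 111 → c = 11010, weight = 3.
Tally weights:
  weight 0: 1 codewords.
  weight 1: 1 codewords.
  weight 2: 1 codewords.
  weight 3: 3 codewords.
  weight 4: 2 codewords.
Minimum distance d = smallest w > 0 with A_w > 0 = 1.
Sanity: Σ A_w = 8 = 2^3 = 8 ✓.


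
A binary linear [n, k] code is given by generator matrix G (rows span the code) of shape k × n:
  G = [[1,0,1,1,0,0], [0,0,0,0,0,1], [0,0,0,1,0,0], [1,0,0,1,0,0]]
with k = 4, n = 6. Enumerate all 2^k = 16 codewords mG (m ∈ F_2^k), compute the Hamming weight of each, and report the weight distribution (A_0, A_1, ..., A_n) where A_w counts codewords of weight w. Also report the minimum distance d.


Weight distribution: A_0 = 1, A_1 = 4, A_2 = 6, A_3 = 4, A_4 = 1. Minimum distance d = 1.

Enumerate all 2^4 = 16 messages m ∈ F_2^4.
For each, compute codeword c = mG in F_2^6, then tally its weight.
  m = 0000 → c = 000000, weight = 0.
  m = 1000 → c = 101100, weight = 3.
  m = 0100 → c = 000001, weight = 1.
  m = 1100 → c = 101101, weight = 4.
  m = 0010 → c = 000100, weight = 1.
  m = 1010 → c = 101000, weight = 2.
  m = 0110 → c = 000101, weight = 2.
  m = 1110 → c = 101001, weight = 3.
  m = 0001 → c = 100100, weight = 2.
  m = 1001 → c = 001000, weight = 1.
  m = 0101 → c = 100101, weight = 3.
  m = 1101 → c = 001001, weight = 2.
  m = 0011 → c = 100000, weight = 1.
  m = 1011 → c = 001100, weight = 2.
  m = 0111 → c = 100001, weight = 2.
  m = 1111 → c = 001101, weight = 3.
Tally weights:
  weight 0: 1 codewords.
  weight 1: 4 codewords.
  weight 2: 6 codewords.
  weight 3: 4 codewords.
  weight 4: 1 codewords.
Minimum distance d = smallest w > 0 with A_w > 0 = 1.
Sanity: Σ A_w = 16 = 2^4 = 16 ✓.


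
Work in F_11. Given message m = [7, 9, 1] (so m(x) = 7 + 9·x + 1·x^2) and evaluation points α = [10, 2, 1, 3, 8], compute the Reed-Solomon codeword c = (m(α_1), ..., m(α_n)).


c = [10, 7, 6, 10, 0]

Message polynomial: m(x) = 7 + 9·x + 1·x^2 (mod 11).
For each evaluation point α_i, compute m(α_i) mod 11:
  α_1 = 10: Horner steps 1 → 8 → 10, so m(10) = 10.
  α_2 = 2: Horner steps 1 → 0 → 7, so m(2) = 7.
  α_3 = 1: Horner steps 1 → 10 → 6, so m(1) = 6.
  α_4 = 3: Horner steps 1 → 1 → 10, so m(3) = 10.
  α_5 = 8: Horner steps 1 → 6 → 0, so m(8) = 0.
Codeword c = [10, 7, 6, 10, 0] ∈ F_11^5.


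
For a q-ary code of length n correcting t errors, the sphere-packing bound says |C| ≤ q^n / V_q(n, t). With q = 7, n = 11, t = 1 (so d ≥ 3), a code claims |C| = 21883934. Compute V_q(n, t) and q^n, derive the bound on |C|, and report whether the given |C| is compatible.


V_q(n, t) = 67, q^n = 1977326743, Hamming bound = 29512339, |C| = 21883934 ≤ bound (satisfied).

Step 1: Compute V_q(n, t) = Σ_{j=0}^1 C(n, j) (q−1)^j.
  j = 0: C(11,0)·(6)^0 = 1·1 = 1.
  j = 1: C(11,1)·(6)^1 = 11·6 = 66.
  V_q(n, t) = 1 + 66 = 67.
Step 2: q^n = 7^11 = 1977326743.
Step 3: Hamming bound ⌊q^n / V_q(n,t)⌋ = ⌊1977326743/67⌋ = 29512339.
Step 4: Compare |C| = 21883934 to 29512339: satisfied.
The claimed |C| lies below the Hamming bound.


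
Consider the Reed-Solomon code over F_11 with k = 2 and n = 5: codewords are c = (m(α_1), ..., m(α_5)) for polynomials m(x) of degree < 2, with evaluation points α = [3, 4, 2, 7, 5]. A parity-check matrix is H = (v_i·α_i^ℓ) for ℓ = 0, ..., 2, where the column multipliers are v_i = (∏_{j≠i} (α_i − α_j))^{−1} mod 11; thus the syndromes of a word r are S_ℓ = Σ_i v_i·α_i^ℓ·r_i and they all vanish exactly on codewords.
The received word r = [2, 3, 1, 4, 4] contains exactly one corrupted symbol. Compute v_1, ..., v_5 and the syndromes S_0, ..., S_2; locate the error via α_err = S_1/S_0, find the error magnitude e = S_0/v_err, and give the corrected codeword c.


S = (2, 3, 10), error at position 4, error magnitude e = 9, c = [2, 3, 1, 6, 4].

Step 1: column multipliers v_i = (∏_{j≠i}(α_i − α_j))^{−1} mod 11.
  i = 1 (α = 3): (3−4)(3−2)(3−7)(3−5) = (−1)·1·(−4)·(−2) = −8 ≡ 3, so v_1 = 3^{−1} = 4 (mod 11).
  i = 2 (α = 4): (4−3)(4−2)(4−7)(4−5) = 1·2·(−3)·(−1) = 6 ≡ 6, so v_2 = 6^{−1} = 2 (mod 11).
  i = 3 (α = 2): (2−3)(2−4)(2−7)(2−5) = (−1)·(−2)·(−5)·(−3) = 30 ≡ 8, so v_3 = 8^{−1} = 7 (mod 11).
  i = 4 (α = 7): (7−3)(7−4)(7−2)(7−5) = 4·3·5·2 = 120 ≡ 10, so v_4 = 10^{−1} = 10 (mod 11).
  i = 5 (α = 5): (5−3)(5−4)(5−2)(5−7) = 2·1·3·(−2) = −12 ≡ 10, so v_5 = 10^{−1} = 10 (mod 11).
  v = [4, 2, 7, 10, 10].
Step 2: syndromes of r = [2, 3, 1, 4, 4] (all sums mod 11).
  S_0 = Σ v_i r_i = 4·2 + 2·3 + 7·1 + 10·4 + 10·4 = 101 ≡ 2.
  S_1 = Σ v_i α_i r_i = 4·3·2 + 2·4·3 + 7·2·1 + 10·7·4 + 10·5·4 = 542 ≡ 3.
  α_i^2 mod 11 = [9, 5, 4, 5, 3].
  S_2 = Σ v_i α_i^2 r_i = 4·9·2 + 2·5·3 + 7·4·1 + 10·5·4 + 10·3·4 = 450 ≡ 10.
  S = (2, 3, 10) ≠ 0, so r is not a codeword (an error is present).
Step 3: locate the error. For a single error e at position i, S_ℓ = v_i·e·α_i^ℓ, so α_err = S_1/S_0.
  S_0^{−1} = 2^{−1} = 6 (mod 11), so α_err = 3·6 = 18 ≡ 7 = α_4. Error position i = 4.
  Consistency check: S_2/S_1 = 10·4 = 40 ≡ 7 = α_err ✓ (single-error assumption holds).
Step 4: error magnitude e = S_0/v_4 = S_0·∏_{j≠4}(α_4 − α_j) = 2·10 = 20 ≡ 9 (mod 11).
Step 5: correct position 4: c_4 = r_4 − e = 4 − 9 ≡ 6 (mod 11). Hence c = [2, 3, 1, 6, 4].
  Check: interpolating c through the α_i gives m(x) = 10 + 1·x (degree < 2) with m(α_i) = c_i for every i, so c is indeed a codeword.


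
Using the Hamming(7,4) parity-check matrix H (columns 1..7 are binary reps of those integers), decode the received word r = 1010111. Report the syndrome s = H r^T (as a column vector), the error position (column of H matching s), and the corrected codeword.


s = (1, 1, 0)^T, error position = 6, corrected codeword c = 1010101

Compute s = H r^T mod 2 one row at a time:
  s_1 = 0 + 1 + 1 + 1 = 3 ≡ 1 (mod 2).
  s_2 = 0 + 1 + 1 + 1 = 3 ≡ 1 (mod 2).
  s_3 = 1 + 1 + 1 + 1 = 4 ≡ 0 (mod 2).
s = (1, 1, 0)^T — this equals column 6 of H (binary 110), so error is at position 6.
Correct: flip bit 6 of r = 1010111 to get c = 1010101.


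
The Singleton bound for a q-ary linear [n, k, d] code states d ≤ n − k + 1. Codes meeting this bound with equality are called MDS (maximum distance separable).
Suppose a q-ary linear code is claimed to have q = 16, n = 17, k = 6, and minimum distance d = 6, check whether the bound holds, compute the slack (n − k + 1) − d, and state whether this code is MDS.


Singleton RHS = n − k + 1 = 12, slack = 6, bound satisfied, not MDS.

Singleton bound: d ≤ n − k + 1.
Here n = 17, k = 6, so n − k + 1 = 12.
Given d = 6, check d ≤ 12: YES.
Slack = (n − k + 1) − d = 6.
The code is NOT MDS (slack = 6 > 0).
Description: the claimed parameters are [17, 6, 6]_16; such a code would be non-MDS.
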